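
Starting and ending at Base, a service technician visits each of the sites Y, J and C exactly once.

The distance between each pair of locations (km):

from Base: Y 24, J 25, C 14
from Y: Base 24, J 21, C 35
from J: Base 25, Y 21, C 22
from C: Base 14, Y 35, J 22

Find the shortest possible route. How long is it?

With 3 stops there are 3!/2 = 3 distinct round trips (a route and its reverse cost the same).
Base - Y - J - C - Base: 24+21+22+14 = 81
Base - Y - C - J - Base: 24+35+22+25 = 106
Base - J - Y - C - Base: 25+21+35+14 = 95
The minimum is 81.
One optimal route: Base → Y → J → C → Base (or its reverse).

81 km — the shortest possible round trip.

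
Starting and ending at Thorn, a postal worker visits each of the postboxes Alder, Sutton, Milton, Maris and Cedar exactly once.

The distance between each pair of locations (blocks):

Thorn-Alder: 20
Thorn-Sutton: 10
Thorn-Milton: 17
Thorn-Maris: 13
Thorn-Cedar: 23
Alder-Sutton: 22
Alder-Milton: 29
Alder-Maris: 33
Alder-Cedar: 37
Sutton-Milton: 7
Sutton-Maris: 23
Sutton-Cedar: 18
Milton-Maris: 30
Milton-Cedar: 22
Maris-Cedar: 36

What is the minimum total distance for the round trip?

There are 60 distinct closed tours to check (reversals are equivalent).
Thorn - Alder - Sutton - Milton - Maris - Cedar - Thorn: 20+22+7+30+36+23 = 138
Thorn - Alder - Sutton - Milton - Cedar - Maris - Thorn: 20+22+7+22+36+13 = 120
Thorn - Alder - Sutton - Maris - Milton - Cedar - Thorn: 20+22+23+30+22+23 = 140
Thorn - Alder - Sutton - Maris - Cedar - Milton - Thorn: 20+22+23+36+22+17 = 140
Thorn - Alder - Sutton - Cedar - Milton - Maris - Thorn: 20+22+18+22+30+13 = 125
Thorn - Alder - Sutton - Cedar - Maris - Milton - Thorn: 20+22+18+36+30+17 = 143
Thorn - Alder - Milton - Sutton - Maris - Cedar - Thorn: 20+29+7+23+36+23 = 138
Thorn - Alder - Milton - Sutton - Cedar - Maris - Thorn: 20+29+7+18+36+13 = 123
Thorn - Alder - Milton - Maris - Sutton - Cedar - Thorn: 20+29+30+23+18+23 = 143
Thorn - Alder - Milton - Maris - Cedar - Sutton - Thorn: 20+29+30+36+18+10 = 143
Thorn - Alder - Milton - Cedar - Sutton - Maris - Thorn: 20+29+22+18+23+13 = 125
Thorn - Alder - Milton - Cedar - Maris - Sutton - Thorn: 20+29+22+36+23+10 = 140
Thorn - Alder - Maris - Sutton - Milton - Cedar - Thorn: 20+33+23+7+22+23 = 128
Thorn - Alder - Maris - Sutton - Cedar - Milton - Thorn: 20+33+23+18+22+17 = 133
… (46 more)
The minimum is 120.
One optimal route: Thorn → Alder → Sutton → Milton → Cedar → Maris → Thorn (or its reverse).

Minimum total distance: 120 blocks.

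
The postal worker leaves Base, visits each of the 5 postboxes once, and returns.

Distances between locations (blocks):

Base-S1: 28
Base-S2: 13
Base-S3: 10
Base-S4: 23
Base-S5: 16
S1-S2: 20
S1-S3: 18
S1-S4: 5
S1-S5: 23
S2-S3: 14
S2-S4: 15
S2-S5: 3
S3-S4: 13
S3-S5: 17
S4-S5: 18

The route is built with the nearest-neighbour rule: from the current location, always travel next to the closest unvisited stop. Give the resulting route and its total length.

Total distance 67 blocks via the nearest-neighbour route Base → S3 → S4 → S1 → S2 → S5 → Base.

From Base: distances to unvisited — S3=10, S2=13, S5=16, S4=23, S1=28. Nearest is S3 (10).
From S3: distances to unvisited — S4=13, S2=14, S5=17, S1=18. Nearest is S4 (13).
From S4: distances to unvisited — S1=5, S2=15, S5=18. Nearest is S1 (5).
From S1: distances to unvisited — S2=20, S5=23. Nearest is S2 (20).
From S2: distances to unvisited — S5=3. Nearest is S5 (3).
Return S5→Base: 16.
Total = 10 + 13 + 5 + 20 + 3 + 16 = 67.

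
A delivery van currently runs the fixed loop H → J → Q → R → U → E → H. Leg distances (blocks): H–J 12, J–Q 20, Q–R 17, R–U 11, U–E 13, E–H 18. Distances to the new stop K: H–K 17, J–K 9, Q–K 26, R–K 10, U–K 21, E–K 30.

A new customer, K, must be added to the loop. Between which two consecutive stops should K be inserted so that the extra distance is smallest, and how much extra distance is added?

Adding 14 blocks by placing K on the H–J leg.

Insertion cost between consecutive stops i–j is d(i,K) + d(K,j) − d(i,j):
  between H and J: 17 + 9 − 12 = 14
  between J and Q: 9 + 26 − 20 = 15
  between Q and R: 26 + 10 − 17 = 19
  between R and U: 10 + 21 − 11 = 20
  between U and E: 21 + 30 − 13 = 38
  between E and H: 30 + 17 − 18 = 29
Cheapest insertion is between H and J, adding 14.
New total = 91 + 14 = 105.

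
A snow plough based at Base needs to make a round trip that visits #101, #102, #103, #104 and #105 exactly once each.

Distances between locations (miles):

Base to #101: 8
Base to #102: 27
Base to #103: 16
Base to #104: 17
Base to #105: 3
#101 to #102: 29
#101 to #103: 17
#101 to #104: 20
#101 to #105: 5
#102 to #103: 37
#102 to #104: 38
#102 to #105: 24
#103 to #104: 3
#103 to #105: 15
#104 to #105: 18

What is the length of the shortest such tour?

Shortest round trip = 93 miles.

Base→#101→#102→#103→#104→#105→Base: 8+29+37+3+18+3 = 98
Base→#101→#102→#103→#105→#104→Base: 8+29+37+15+18+17 = 124
Base→#101→#102→#104→#103→#105→Base: 8+29+38+3+15+3 = 96
Base→#101→#102→#104→#105→#103→Base: 8+29+38+18+15+16 = 124
Base→#101→#102→#105→#103→#104→Base: 8+29+24+15+3+17 = 96
Base→#101→#102→#105→#104→#103→Base: 8+29+24+18+3+16 = 98
Base→#101→#103→#102→#104→#105→Base: 8+17+37+38+18+3 = 121
Base→#101→#103→#102→#105→#104→Base: 8+17+37+24+18+17 = 121
Base→#101→#103→#104→#102→#105→Base: 8+17+3+38+24+3 = 93
Base→#101→#103→#104→#105→#102→Base: 8+17+3+18+24+27 = 97
Base→#101→#103→#105→#102→#104→Base: 8+17+15+24+38+17 = 119
Base→#101→#103→#105→#104→#102→Base: 8+17+15+18+38+27 = 123
Base→#101→#104→#102→#103→#105→Base: 8+20+38+37+15+3 = 121
Base→#101→#104→#102→#105→#103→Base: 8+20+38+24+15+16 = 121
… (46 more)
The minimum is 93.
One optimal route: Base → #101 → #103 → #104 → #102 → #105 → Base (or its reverse).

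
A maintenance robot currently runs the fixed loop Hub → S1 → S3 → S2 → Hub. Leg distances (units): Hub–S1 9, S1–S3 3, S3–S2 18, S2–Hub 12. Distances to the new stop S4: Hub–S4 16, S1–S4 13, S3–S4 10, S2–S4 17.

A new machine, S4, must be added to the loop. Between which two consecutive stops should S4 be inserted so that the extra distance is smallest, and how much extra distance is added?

Minimum extra distance: 9, inserting S4 between S3 and S2.

Insertion cost between consecutive stops i–j is d(i,S4) + d(S4,j) − d(i,j):
  between Hub and S1: 16 + 13 − 9 = 20
  between S1 and S3: 13 + 10 − 3 = 20
  between S3 and S2: 10 + 17 − 18 = 9
  between S2 and Hub: 17 + 16 − 12 = 21
Cheapest insertion is between S3 and S2, adding 9.
New total = 42 + 9 = 51.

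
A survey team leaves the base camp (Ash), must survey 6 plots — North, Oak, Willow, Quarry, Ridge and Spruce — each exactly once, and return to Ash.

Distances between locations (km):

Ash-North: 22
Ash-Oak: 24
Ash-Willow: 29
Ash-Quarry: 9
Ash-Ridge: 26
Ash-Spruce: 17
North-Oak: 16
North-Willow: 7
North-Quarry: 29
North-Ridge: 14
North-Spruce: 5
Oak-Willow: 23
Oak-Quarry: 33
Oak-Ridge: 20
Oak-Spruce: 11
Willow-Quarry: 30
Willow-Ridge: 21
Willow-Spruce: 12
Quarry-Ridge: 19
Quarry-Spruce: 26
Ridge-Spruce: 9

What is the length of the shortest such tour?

Ash → North → Oak → Willow → Quarry → Ridge → Spruce → Ash: 22+16+23+30+19+9+17 = 136
Ash → North → Oak → Willow → Quarry → Spruce → Ridge → Ash: 22+16+23+30+26+9+26 = 152
Ash → North → Oak → Willow → Ridge → Quarry → Spruce → Ash: 22+16+23+21+19+26+17 = 144
Ash → North → Oak → Willow → Ridge → Spruce → Quarry → Ash: 22+16+23+21+9+26+9 = 126
Ash → North → Oak → Willow → Spruce → Quarry → Ridge → Ash: 22+16+23+12+26+19+26 = 144
Ash → North → Oak → Willow → Spruce → Ridge → Quarry → Ash: 22+16+23+12+9+19+9 = 110
Ash → North → Oak → Quarry → Willow → Ridge → Spruce → Ash: 22+16+33+30+21+9+17 = 148
Ash → North → Oak → Quarry → Willow → Spruce → Ridge → Ash: 22+16+33+30+12+9+26 = 148
… (352 more)
Ash → Oak → North → Willow → Spruce → Ridge → Quarry → Ash: 24+16+7+12+9+19+9 = 96  ← best
The minimum is 96.
One optimal route: Ash → Oak → North → Willow → Spruce → Ridge → Quarry → Ash (or its reverse).

Shortest round trip = 96 km.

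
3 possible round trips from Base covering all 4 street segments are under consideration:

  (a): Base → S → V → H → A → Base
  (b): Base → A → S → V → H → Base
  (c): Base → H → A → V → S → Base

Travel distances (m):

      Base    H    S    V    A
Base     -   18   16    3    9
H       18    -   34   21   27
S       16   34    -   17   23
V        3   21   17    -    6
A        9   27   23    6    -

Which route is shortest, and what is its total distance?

(a): 16 + 17 + 21 + 27 + 9 = 90
(b): 9 + 23 + 17 + 21 + 18 = 88
(c): 18 + 27 + 6 + 17 + 16 = 84

84 m — (c) is the shortest.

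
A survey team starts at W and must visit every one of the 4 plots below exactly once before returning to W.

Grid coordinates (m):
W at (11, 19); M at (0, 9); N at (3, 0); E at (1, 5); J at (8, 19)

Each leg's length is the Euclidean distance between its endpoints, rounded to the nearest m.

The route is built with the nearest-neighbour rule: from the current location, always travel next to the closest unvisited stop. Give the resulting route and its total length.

Total distance 46 m via the nearest-neighbour route W → J → M → E → N → W.

From W: distances to unvisited — J=3, M=15, E=17, N=21. Nearest is J (3).
From J: distances to unvisited — M=13, E=16, N=20. Nearest is M (13).
From M: distances to unvisited — E=4, N=9. Nearest is E (4).
From E: distances to unvisited — N=5. Nearest is N (5).
Return N→W: 21.
Total = 3 + 13 + 4 + 5 + 21 = 46.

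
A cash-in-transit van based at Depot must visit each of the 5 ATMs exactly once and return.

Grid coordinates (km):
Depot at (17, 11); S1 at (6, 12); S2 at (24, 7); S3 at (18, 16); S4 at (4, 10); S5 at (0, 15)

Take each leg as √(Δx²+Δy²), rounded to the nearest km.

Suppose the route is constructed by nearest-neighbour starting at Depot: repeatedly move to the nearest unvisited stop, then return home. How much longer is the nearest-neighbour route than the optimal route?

From Depot: S3=5, S2=8, S1=11, S4=13, S5=17 → choose S3 (5).
From S3: S2=11, S1=13, S4=15, S5=18 → choose S2 (11).
From S2: S1=19, S4=20, S5=25 → choose S1 (19).
From S1: S4=3, S5=7 → choose S4 (3).
From S4: S5=6 → choose S5 (6).
NN route Depot → S3 → S2 → S1 → S4 → S5 → Depot costs 61.
Optimal: Depot → S1 → S4 → S5 → S3 → S2 → Depot costs 57 (by enumerating all 60 distinct tours).
Excess = 61 − 57 = 4.

4 km longer than the optimal tour.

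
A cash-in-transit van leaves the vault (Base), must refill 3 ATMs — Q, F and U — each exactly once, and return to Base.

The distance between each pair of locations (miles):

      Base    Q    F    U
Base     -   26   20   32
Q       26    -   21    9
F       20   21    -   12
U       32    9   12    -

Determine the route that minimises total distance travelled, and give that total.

Base-Q-F-U-Base: 26+21+12+32 = 91
Base-Q-U-F-Base: 26+9+12+20 = 67
Base-F-Q-U-Base: 20+21+9+32 = 82
The minimum is 67.
One optimal route: Base → Q → U → F → Base (or its reverse).

Minimum total distance: 67 miles.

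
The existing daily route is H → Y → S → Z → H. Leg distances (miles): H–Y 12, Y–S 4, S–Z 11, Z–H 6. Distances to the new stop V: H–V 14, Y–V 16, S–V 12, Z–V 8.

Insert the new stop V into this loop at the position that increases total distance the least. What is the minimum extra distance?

Insertion cost between consecutive stops i–j is d(i,V) + d(V,j) − d(i,j):
  between H and Y: 14 + 16 − 12 = 18
  between Y and S: 16 + 12 − 4 = 24
  between S and Z: 12 + 8 − 11 = 9
  between Z and H: 8 + 14 − 6 = 16
Cheapest insertion is between S and Z, adding 9.
New total = 33 + 9 = 42.

Adding 9 miles by placing V on the S–Z leg.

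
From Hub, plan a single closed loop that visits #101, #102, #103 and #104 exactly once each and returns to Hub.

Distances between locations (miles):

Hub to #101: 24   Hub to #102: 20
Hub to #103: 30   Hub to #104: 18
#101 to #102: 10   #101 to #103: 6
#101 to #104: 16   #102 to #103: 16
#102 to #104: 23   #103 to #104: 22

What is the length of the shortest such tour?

There are 12 distinct closed tours to check (reversals are equivalent).
Hub - #101 - #102 - #103 - #104 - Hub: 24+10+16+22+18 = 90
Hub - #101 - #102 - #104 - #103 - Hub: 24+10+23+22+30 = 109
Hub - #101 - #103 - #102 - #104 - Hub: 24+6+16+23+18 = 87
Hub - #101 - #103 - #104 - #102 - Hub: 24+6+22+23+20 = 95
Hub - #101 - #104 - #102 - #103 - Hub: 24+16+23+16+30 = 109
Hub - #101 - #104 - #103 - #102 - Hub: 24+16+22+16+20 = 98
Hub - #102 - #101 - #103 - #104 - Hub: 20+10+6+22+18 = 76
Hub - #102 - #101 - #104 - #103 - Hub: 20+10+16+22+30 = 98
Hub - #102 - #103 - #101 - #104 - Hub: 20+16+6+16+18 = 76
Hub - #102 - #104 - #101 - #103 - Hub: 20+23+16+6+30 = 95
Hub - #103 - #101 - #102 - #104 - Hub: 30+6+10+23+18 = 87
Hub - #103 - #102 - #101 - #104 - Hub: 30+16+10+16+18 = 90
The minimum is 76.
One optimal route: Hub → #102 → #101 → #103 → #104 → Hub (or its reverse).

Minimum total distance: 76 miles.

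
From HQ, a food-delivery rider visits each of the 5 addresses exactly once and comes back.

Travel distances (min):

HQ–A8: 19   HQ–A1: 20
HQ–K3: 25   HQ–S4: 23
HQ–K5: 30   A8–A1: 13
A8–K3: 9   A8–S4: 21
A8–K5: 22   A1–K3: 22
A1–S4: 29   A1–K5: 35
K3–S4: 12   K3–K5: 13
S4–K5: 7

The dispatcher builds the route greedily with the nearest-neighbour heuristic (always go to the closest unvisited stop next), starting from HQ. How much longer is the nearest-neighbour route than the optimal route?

HQ: A8=19, A1=20, S4=23, K3=25, K5=30 ⇒ A8
A8: K3=9, A1=13, S4=21, K5=22 ⇒ K3
K3: S4=12, K5=13, A1=22 ⇒ S4
S4: K5=7, A1=29 ⇒ K5
K5: A1=35 ⇒ A1
NN route HQ → A8 → K3 → S4 → K5 → A1 → HQ costs 102.
Optimal: HQ → A1 → A8 → K3 → K5 → S4 → HQ costs 85 (by enumerating all 60 distinct tours).
Excess = 102 − 85 = 17.

The nearest-neighbour route is 17 min longer than optimal.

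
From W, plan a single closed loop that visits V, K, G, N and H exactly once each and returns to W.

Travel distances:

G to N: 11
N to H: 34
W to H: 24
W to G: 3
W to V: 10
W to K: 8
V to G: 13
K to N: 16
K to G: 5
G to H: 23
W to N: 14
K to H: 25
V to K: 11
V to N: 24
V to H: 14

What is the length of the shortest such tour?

Shortest round trip = 79.

W-V-K-G-N-H-W: 10+11+5+11+34+24 = 95
W-V-K-G-H-N-W: 10+11+5+23+34+14 = 97
W-V-K-N-G-H-W: 10+11+16+11+23+24 = 95
W-V-K-N-H-G-W: 10+11+16+34+23+3 = 97
W-V-K-H-G-N-W: 10+11+25+23+11+14 = 94
W-V-K-H-N-G-W: 10+11+25+34+11+3 = 94
W-V-G-K-N-H-W: 10+13+5+16+34+24 = 102
W-V-G-K-H-N-W: 10+13+5+25+34+14 = 101
W-V-G-N-K-H-W: 10+13+11+16+25+24 = 99
W-V-G-N-H-K-W: 10+13+11+34+25+8 = 101
W-V-G-H-K-N-W: 10+13+23+25+16+14 = 101
W-V-G-H-N-K-W: 10+13+23+34+16+8 = 104
W-V-N-K-G-H-W: 10+24+16+5+23+24 = 102
W-V-N-K-H-G-W: 10+24+16+25+23+3 = 101
… (46 more)
W-V-H-K-G-N-W: 10+14+25+5+11+14 = 79  ← best
The minimum is 79.
One optimal route: W → V → H → K → G → N → W (or its reverse).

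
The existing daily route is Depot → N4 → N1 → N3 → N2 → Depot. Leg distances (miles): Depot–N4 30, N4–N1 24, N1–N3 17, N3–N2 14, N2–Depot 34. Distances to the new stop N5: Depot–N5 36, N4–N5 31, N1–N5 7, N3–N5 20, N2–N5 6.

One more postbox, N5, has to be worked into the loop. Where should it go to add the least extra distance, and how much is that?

Adding 8 miles by placing N5 on the N2–Depot leg.

Insertion cost between consecutive stops i–j is d(i,N5) + d(N5,j) − d(i,j):
  between Depot and N4: 36 + 31 − 30 = 37
  between N4 and N1: 31 + 7 − 24 = 14
  between N1 and N3: 7 + 20 − 17 = 10
  between N3 and N2: 20 + 6 − 14 = 12
  between N2 and Depot: 6 + 36 − 34 = 8
Cheapest insertion is between N2 and Depot, adding 8.
New total = 119 + 8 = 127.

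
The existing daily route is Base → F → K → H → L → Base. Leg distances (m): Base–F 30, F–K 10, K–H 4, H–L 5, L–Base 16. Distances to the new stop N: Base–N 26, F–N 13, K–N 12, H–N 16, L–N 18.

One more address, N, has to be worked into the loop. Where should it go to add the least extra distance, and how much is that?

Insertion cost between consecutive stops i–j is d(i,N) + d(N,j) − d(i,j):
  between Base and F: 26 + 13 − 30 = 9
  between F and K: 13 + 12 − 10 = 15
  between K and H: 12 + 16 − 4 = 24
  between H and L: 16 + 18 − 5 = 29
  between L and Base: 18 + 26 − 16 = 28
Cheapest insertion is between Base and F, adding 9.
New total = 65 + 9 = 74.

+9 m — insert N between Base and F.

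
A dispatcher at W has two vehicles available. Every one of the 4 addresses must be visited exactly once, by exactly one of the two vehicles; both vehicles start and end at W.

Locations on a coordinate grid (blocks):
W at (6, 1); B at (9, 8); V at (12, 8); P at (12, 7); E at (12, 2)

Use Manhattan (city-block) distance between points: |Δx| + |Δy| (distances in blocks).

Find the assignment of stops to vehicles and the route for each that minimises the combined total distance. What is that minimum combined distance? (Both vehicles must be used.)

There are 2^3 − 1 = 7 ways to divide the 4 stops into two non-empty groups. For each, the best each vehicle can do is its own shortest tour through its group:
  {B} + {V, P, E}: 20 + 26 = 46
  {V} + {B, P, E}: 26 + 26 = 52
  {B, V} + {P, E}: 26 + 24 = 50
  {P} + {B, V, E}: 24 + 26 = 50
  {B, P} + {V, E}: 26 + 26 = 52
  {V, P} + {B, E}: 26 + 26 = 52
  … (7 splits in total)
  {B, V, P} + {E}: 26 + 14 = 40  ← best
Best: vehicle 1 W → B → V → P → W = 26; vehicle 2 W → E → W = 14; combined 40.

40 blocks — the smallest possible combined total.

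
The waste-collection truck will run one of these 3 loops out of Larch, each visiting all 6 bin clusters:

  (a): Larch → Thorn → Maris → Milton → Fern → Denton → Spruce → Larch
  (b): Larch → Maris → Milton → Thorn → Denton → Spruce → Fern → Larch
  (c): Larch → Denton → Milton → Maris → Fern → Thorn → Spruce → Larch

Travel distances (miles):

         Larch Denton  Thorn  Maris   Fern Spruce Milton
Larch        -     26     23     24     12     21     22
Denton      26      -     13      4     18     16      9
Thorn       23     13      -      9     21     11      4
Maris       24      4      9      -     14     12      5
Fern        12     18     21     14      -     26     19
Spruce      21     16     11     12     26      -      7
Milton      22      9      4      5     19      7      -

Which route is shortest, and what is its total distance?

(a): 23 + 9 + 5 + 19 + 18 + 16 + 21 = 111
(b): 24 + 5 + 4 + 13 + 16 + 26 + 12 = 100
(c): 26 + 9 + 5 + 14 + 21 + 11 + 21 = 107

Shortest is (b), total 100 miles.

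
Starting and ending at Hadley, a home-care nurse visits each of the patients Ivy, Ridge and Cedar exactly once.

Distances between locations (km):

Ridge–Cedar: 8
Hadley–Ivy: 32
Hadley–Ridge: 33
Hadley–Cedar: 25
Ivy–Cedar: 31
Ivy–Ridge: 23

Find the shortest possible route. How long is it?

Minimum total distance: 88 km.

There are 3 distinct closed tours to check (reversals are equivalent).
Hadley-Ivy-Ridge-Cedar-Hadley: 32+23+8+25 = 88
Hadley-Ivy-Cedar-Ridge-Hadley: 32+31+8+33 = 104
Hadley-Ridge-Ivy-Cedar-Hadley: 33+23+31+25 = 112
The minimum is 88.
One optimal route: Hadley → Ivy → Ridge → Cedar → Hadley (or its reverse).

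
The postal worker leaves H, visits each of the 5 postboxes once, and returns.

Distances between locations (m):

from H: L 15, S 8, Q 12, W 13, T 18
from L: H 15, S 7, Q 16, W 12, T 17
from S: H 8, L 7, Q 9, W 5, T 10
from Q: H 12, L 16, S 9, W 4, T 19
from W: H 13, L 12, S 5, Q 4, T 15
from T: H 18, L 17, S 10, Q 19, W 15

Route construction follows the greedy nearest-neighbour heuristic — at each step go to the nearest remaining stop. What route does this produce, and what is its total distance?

H → [S:8 / Q:12 / W:13 / L:15 / T:18] → S (8)
S → [W:5 / L:7 / Q:9 / T:10] → W (5)
W → [Q:4 / L:12 / T:15] → Q (4)
Q → [L:16 / T:19] → L (16)
L → [T:17] → T (17)
Return T→H: 18.
Total = 8 + 5 + 4 + 16 + 17 + 18 = 68.

Total distance 68 m via the nearest-neighbour route H → S → W → Q → L → T → H.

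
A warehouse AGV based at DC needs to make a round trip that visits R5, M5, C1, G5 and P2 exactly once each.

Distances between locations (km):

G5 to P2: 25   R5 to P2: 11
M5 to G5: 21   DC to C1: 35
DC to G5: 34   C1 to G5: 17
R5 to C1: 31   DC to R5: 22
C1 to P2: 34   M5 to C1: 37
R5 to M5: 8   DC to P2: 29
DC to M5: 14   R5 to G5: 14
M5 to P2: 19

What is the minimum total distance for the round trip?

Minimum total distance: 110 km.

DC→R5→M5→C1→G5→P2→DC: 22+8+37+17+25+29 = 138
DC→R5→M5→C1→P2→G5→DC: 22+8+37+34+25+34 = 160
DC→R5→M5→G5→C1→P2→DC: 22+8+21+17+34+29 = 131
DC→R5→M5→G5→P2→C1→DC: 22+8+21+25+34+35 = 145
DC→R5→M5→P2→C1→G5→DC: 22+8+19+34+17+34 = 134
DC→R5→M5→P2→G5→C1→DC: 22+8+19+25+17+35 = 126
DC→R5→C1→M5→G5→P2→DC: 22+31+37+21+25+29 = 165
DC→R5→C1→M5→P2→G5→DC: 22+31+37+19+25+34 = 168
DC→R5→C1→G5→M5→P2→DC: 22+31+17+21+19+29 = 139
DC→R5→C1→G5→P2→M5→DC: 22+31+17+25+19+14 = 128
DC→R5→C1→P2→M5→G5→DC: 22+31+34+19+21+34 = 161
DC→R5→C1→P2→G5→M5→DC: 22+31+34+25+21+14 = 147
DC→R5→G5→M5→C1→P2→DC: 22+14+21+37+34+29 = 157
DC→R5→G5→M5→P2→C1→DC: 22+14+21+19+34+35 = 145
… (46 more)
DC→M5→R5→P2→G5→C1→DC: 14+8+11+25+17+35 = 110  ← best
The minimum is 110.
One optimal route: DC → M5 → R5 → P2 → G5 → C1 → DC (or its reverse).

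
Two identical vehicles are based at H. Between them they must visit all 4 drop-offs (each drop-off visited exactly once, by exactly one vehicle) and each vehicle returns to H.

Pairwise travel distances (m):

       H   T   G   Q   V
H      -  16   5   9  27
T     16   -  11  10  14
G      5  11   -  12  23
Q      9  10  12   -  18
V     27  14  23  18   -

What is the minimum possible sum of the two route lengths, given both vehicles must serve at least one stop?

Check every non-empty split of the stops between the two vehicles; for each half take its own optimal tour:
  {T} + {G, Q, V}: 32 + 55 = 87
  {G} + {T, Q, V}: 10 + 57 = 67
  {T, G} + {Q, V}: 32 + 54 = 86
  {Q} + {T, G, V}: 18 + 57 = 75
  {T, Q} + {G, V}: 35 + 55 = 90
  {G, Q} + {T, V}: 26 + 57 = 83
  … (7 splits in total)
Best: vehicle 1 H → G → H = 10; vehicle 2 H → T → V → Q → H = 57; combined 67.

67 m — the smallest possible combined total.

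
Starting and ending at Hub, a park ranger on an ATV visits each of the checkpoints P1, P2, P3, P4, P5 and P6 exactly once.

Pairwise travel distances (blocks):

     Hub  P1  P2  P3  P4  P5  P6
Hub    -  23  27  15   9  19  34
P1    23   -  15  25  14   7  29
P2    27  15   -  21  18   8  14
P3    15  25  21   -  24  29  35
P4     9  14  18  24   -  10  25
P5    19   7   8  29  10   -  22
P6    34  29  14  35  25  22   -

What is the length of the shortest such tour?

Minimum total distance: 102 blocks.

There are 360 distinct closed tours to check (reversals are equivalent).
Hub→P1→P2→P3→P4→P5→P6→Hub: 23+15+21+24+10+22+34 = 149
Hub→P1→P2→P3→P4→P6→P5→Hub: 23+15+21+24+25+22+19 = 149
Hub→P1→P2→P3→P5→P4→P6→Hub: 23+15+21+29+10+25+34 = 157
Hub→P1→P2→P3→P5→P6→P4→Hub: 23+15+21+29+22+25+9 = 144
Hub→P1→P2→P3→P6→P4→P5→Hub: 23+15+21+35+25+10+19 = 148
Hub→P1→P2→P3→P6→P5→P4→Hub: 23+15+21+35+22+10+9 = 135
Hub→P1→P2→P4→P3→P5→P6→Hub: 23+15+18+24+29+22+34 = 165
Hub→P1→P2→P4→P3→P6→P5→Hub: 23+15+18+24+35+22+19 = 156
… (352 more)
Hub→P3→P2→P6→P5→P1→P4→Hub: 15+21+14+22+7+14+9 = 102  ← best
The minimum is 102.
One optimal route: Hub → P3 → P2 → P6 → P5 → P1 → P4 → Hub (or its reverse).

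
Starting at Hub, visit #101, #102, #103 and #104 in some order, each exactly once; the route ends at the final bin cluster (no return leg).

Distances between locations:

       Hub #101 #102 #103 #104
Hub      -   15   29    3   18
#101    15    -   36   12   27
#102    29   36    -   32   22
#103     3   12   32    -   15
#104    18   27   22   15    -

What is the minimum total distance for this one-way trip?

64 — the minimum one-way total.

There are 4! = 24 possible orderings.
Hub→#101→#102→#103→#104: 15+36+32+15 = 98
Hub→#101→#102→#104→#103: 15+36+22+15 = 88
Hub→#101→#103→#102→#104: 15+12+32+22 = 81
Hub→#101→#103→#104→#102: 15+12+15+22 = 64
Hub→#101→#104→#102→#103: 15+27+22+32 = 96
Hub→#101→#104→#103→#102: 15+27+15+32 = 89
Hub→#102→#101→#103→#104: 29+36+12+15 = 92
Hub→#102→#101→#104→#103: 29+36+27+15 = 107
Hub→#102→#103→#101→#104: 29+32+12+27 = 100
Hub→#102→#103→#104→#101: 29+32+15+27 = 103
Hub→#102→#104→#101→#103: 29+22+27+12 = 90
Hub→#102→#104→#103→#101: 29+22+15+12 = 78
Hub→#103→#101→#102→#104: 3+12+36+22 = 73
Hub→#103→#101→#104→#102: 3+12+27+22 = 64
… (10 more)
The minimum is 64.
One shortest path: Hub → #101 → #103 → #104 → #102.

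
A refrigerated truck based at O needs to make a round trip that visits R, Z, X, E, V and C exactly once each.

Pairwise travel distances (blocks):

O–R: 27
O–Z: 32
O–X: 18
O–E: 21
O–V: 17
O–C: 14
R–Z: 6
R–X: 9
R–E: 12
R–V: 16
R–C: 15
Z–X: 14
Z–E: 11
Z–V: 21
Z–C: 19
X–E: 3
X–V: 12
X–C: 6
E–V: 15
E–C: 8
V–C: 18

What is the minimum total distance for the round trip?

With 6 stops there are 6!/2 = 360 distinct round trips (a route and its reverse cost the same).
O→R→Z→X→E→V→C→O: 27+6+14+3+15+18+14 = 97
O→R→Z→X→E→C→V→O: 27+6+14+3+8+18+17 = 93
O→R→Z→X→V→E→C→O: 27+6+14+12+15+8+14 = 96
O→R→Z→X→V→C→E→O: 27+6+14+12+18+8+21 = 106
O→R→Z→X→C→E→V→O: 27+6+14+6+8+15+17 = 93
O→R→Z→X→C→V→E→O: 27+6+14+6+18+15+21 = 107
O→R→Z→E→X→V→C→O: 27+6+11+3+12+18+14 = 91
O→R→Z→E→X→C→V→O: 27+6+11+3+6+18+17 = 88
… (352 more)
O→V→R→Z→E→X→C→O: 17+16+6+11+3+6+14 = 73  ← best
The minimum is 73.
One optimal route: O → V → R → Z → E → X → C → O (or its reverse).

73 blocks — the shortest possible round trip.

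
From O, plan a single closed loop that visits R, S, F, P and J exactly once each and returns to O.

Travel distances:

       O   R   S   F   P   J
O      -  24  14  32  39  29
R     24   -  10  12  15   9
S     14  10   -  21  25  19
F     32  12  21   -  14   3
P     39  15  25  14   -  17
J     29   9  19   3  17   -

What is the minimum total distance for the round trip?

There are 60 distinct closed tours to check (reversals are equivalent).
O→R→S→F→P→J→O: 24+10+21+14+17+29 = 115
O→R→S→F→J→P→O: 24+10+21+3+17+39 = 114
O→R→S→P→F→J→O: 24+10+25+14+3+29 = 105
O→R→S→P→J→F→O: 24+10+25+17+3+32 = 111
O→R→S→J→F→P→O: 24+10+19+3+14+39 = 109
O→R→S→J→P→F→O: 24+10+19+17+14+32 = 116
O→R→F→S→P→J→O: 24+12+21+25+17+29 = 128
O→R→F→S→J→P→O: 24+12+21+19+17+39 = 132
O→R→F→P→S→J→O: 24+12+14+25+19+29 = 123
O→R→F→P→J→S→O: 24+12+14+17+19+14 = 100
O→R→F→J→S→P→O: 24+12+3+19+25+39 = 122
O→R→F→J→P→S→O: 24+12+3+17+25+14 = 95
O→R→P→S→F→J→O: 24+15+25+21+3+29 = 117
O→R→P→S→J→F→O: 24+15+25+19+3+32 = 118
… (46 more)
O→S→R→P→F→J→O: 14+10+15+14+3+29 = 85  ← best
The minimum is 85.
One optimal route: O → S → R → P → F → J → O (or its reverse).

Minimum total distance: 85.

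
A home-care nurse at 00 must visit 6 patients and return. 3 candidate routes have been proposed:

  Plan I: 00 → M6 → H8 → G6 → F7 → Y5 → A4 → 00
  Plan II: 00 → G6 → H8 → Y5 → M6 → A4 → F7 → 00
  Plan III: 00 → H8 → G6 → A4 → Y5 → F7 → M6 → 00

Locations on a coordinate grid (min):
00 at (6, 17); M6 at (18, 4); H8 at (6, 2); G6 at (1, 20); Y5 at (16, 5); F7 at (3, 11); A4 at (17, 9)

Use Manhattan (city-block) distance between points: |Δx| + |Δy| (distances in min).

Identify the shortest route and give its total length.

78 min — Plan II is the shortest.

Plan I: 25 + 14 + 23 + 11 + 19 + 5 + 19 = 116
Plan II: 8 + 23 + 13 + 3 + 6 + 16 + 9 = 78
Plan III: 15 + 23 + 27 + 5 + 19 + 22 + 25 = 136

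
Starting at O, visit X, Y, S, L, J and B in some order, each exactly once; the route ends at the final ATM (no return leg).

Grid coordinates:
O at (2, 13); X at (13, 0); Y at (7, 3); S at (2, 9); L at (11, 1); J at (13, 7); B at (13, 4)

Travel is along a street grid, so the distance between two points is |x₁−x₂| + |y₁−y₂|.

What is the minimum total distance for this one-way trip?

There are 6! = 720 possible orderings.
O - X - Y - S - L - J - B: 24+9+11+17+8+3 = 72
O - X - Y - S - L - B - J: 24+9+11+17+5+3 = 69
O - X - Y - S - J - L - B: 24+9+11+13+8+5 = 70
O - X - Y - S - J - B - L: 24+9+11+13+3+5 = 65
O - X - Y - S - B - L - J: 24+9+11+16+5+8 = 73
O - X - Y - S - B - J - L: 24+9+11+16+3+8 = 71
O - X - Y - L - S - J - B: 24+9+6+17+13+3 = 72
O - X - Y - L - S - B - J: 24+9+6+17+16+3 = 75
… (712 more)
O - S - Y - L - X - B - J: 4+11+6+3+4+3 = 31  ← best
The minimum is 31.
One shortest path: O → S → Y → L → X → B → J.

Shortest open route: 31.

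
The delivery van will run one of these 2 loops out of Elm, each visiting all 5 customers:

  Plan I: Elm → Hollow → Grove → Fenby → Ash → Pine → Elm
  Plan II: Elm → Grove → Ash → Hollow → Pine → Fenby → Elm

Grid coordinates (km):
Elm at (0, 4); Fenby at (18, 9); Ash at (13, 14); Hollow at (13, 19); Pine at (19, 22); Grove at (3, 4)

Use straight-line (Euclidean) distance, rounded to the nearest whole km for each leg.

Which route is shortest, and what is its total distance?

Shortest is Plan II, total 61 km.

Plan I: 20 + 18 + 16 + 7 + 10 + 26 = 97
Plan II: 3 + 14 + 5 + 7 + 13 + 19 = 61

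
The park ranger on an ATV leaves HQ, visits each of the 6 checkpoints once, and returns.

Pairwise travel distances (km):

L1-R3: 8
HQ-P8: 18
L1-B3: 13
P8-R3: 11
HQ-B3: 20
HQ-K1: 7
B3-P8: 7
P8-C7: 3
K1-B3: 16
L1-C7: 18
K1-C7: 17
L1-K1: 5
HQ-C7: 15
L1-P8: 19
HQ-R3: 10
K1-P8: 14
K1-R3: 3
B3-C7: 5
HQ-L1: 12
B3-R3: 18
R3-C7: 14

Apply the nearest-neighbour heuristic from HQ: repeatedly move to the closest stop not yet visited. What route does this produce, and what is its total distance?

57 km along HQ → K1 → R3 → L1 → B3 → C7 → P8 → HQ.

From HQ: distances to unvisited — K1=7, R3=10, L1=12, C7=15, P8=18, B3=20. Nearest is K1 (7).
From K1: distances to unvisited — R3=3, L1=5, P8=14, B3=16, C7=17. Nearest is R3 (3).
From R3: distances to unvisited — L1=8, P8=11, C7=14, B3=18. Nearest is L1 (8).
From L1: distances to unvisited — B3=13, C7=18, P8=19. Nearest is B3 (13).
From B3: distances to unvisited — C7=5, P8=7. Nearest is C7 (5).
From C7: distances to unvisited — P8=3. Nearest is P8 (3).
Return P8→HQ: 18.
Total = 7 + 3 + 8 + 13 + 5 + 3 + 18 = 57.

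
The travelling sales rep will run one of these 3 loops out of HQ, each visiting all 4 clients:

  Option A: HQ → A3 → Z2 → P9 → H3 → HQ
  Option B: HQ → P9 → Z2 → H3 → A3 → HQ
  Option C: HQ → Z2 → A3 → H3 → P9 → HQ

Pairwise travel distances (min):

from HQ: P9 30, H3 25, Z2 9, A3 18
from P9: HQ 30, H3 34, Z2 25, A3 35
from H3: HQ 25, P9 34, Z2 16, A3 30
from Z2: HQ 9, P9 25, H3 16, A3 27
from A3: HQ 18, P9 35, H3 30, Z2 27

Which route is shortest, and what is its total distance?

Shortest is Option B, total 119 min.

Option A: 18 + 27 + 25 + 34 + 25 = 129
Option B: 30 + 25 + 16 + 30 + 18 = 119
Option C: 9 + 27 + 30 + 34 + 30 = 130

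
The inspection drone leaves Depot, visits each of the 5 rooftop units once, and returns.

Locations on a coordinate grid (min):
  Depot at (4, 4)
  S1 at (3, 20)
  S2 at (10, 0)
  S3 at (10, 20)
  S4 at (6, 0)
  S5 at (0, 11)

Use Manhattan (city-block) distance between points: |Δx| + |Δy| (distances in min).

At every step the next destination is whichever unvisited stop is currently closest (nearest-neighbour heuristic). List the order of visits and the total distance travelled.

Nearest-neighbour total = 60 min; route Depot → S4 → S2 → S3 → S1 → S5 → Depot.

From Depot: distances to unvisited — S4=6, S2=10, S5=11, S1=17, S3=22. Nearest is S4 (6).
From S4: distances to unvisited — S2=4, S5=17, S1=23, S3=24. Nearest is S2 (4).
From S2: distances to unvisited — S3=20, S5=21, S1=27. Nearest is S3 (20).
From S3: distances to unvisited — S1=7, S5=19. Nearest is S1 (7).
From S1: distances to unvisited — S5=12. Nearest is S5 (12).
Return S5→Depot: 11.
Total = 6 + 4 + 20 + 7 + 12 + 11 = 60.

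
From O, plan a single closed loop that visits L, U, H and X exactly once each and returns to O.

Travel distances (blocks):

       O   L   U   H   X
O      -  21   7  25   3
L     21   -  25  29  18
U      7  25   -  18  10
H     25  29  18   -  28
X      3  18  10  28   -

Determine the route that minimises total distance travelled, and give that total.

O → L → U → H → X → O: 21+25+18+28+3 = 95
O → L → U → X → H → O: 21+25+10+28+25 = 109
O → L → H → U → X → O: 21+29+18+10+3 = 81
O → L → H → X → U → O: 21+29+28+10+7 = 95
O → L → X → U → H → O: 21+18+10+18+25 = 92
O → L → X → H → U → O: 21+18+28+18+7 = 92
O → U → L → H → X → O: 7+25+29+28+3 = 92
O → U → L → X → H → O: 7+25+18+28+25 = 103
O → U → H → L → X → O: 7+18+29+18+3 = 75
O → U → X → L → H → O: 7+10+18+29+25 = 89
O → H → L → U → X → O: 25+29+25+10+3 = 92
O → H → U → L → X → O: 25+18+25+18+3 = 89
The minimum is 75.
One optimal route: O → U → H → L → X → O (or its reverse).

Minimum total distance: 75 blocks.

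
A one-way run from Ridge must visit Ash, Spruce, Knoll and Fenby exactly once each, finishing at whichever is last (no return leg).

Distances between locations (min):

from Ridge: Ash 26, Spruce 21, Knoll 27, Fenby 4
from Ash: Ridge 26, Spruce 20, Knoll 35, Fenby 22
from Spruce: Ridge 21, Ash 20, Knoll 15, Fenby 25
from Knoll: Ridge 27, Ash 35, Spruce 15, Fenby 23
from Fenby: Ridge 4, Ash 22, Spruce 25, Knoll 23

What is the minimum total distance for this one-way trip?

There are 4! = 24 possible orderings.
Ridge → Ash → Spruce → Knoll → Fenby: 26+20+15+23 = 84
Ridge → Ash → Spruce → Fenby → Knoll: 26+20+25+23 = 94
Ridge → Ash → Knoll → Spruce → Fenby: 26+35+15+25 = 101
Ridge → Ash → Knoll → Fenby → Spruce: 26+35+23+25 = 109
Ridge → Ash → Fenby → Spruce → Knoll: 26+22+25+15 = 88
Ridge → Ash → Fenby → Knoll → Spruce: 26+22+23+15 = 86
Ridge → Spruce → Ash → Knoll → Fenby: 21+20+35+23 = 99
Ridge → Spruce → Ash → Fenby → Knoll: 21+20+22+23 = 86
Ridge → Spruce → Knoll → Ash → Fenby: 21+15+35+22 = 93
Ridge → Spruce → Knoll → Fenby → Ash: 21+15+23+22 = 81
Ridge → Spruce → Fenby → Ash → Knoll: 21+25+22+35 = 103
Ridge → Spruce → Fenby → Knoll → Ash: 21+25+23+35 = 104
Ridge → Knoll → Ash → Spruce → Fenby: 27+35+20+25 = 107
Ridge → Knoll → Ash → Fenby → Spruce: 27+35+22+25 = 109
… (10 more)
Ridge → Fenby → Ash → Spruce → Knoll: 4+22+20+15 = 61  ← best
The minimum is 61.
One shortest path: Ridge → Fenby → Ash → Spruce → Knoll.

61 min — the minimum one-way total.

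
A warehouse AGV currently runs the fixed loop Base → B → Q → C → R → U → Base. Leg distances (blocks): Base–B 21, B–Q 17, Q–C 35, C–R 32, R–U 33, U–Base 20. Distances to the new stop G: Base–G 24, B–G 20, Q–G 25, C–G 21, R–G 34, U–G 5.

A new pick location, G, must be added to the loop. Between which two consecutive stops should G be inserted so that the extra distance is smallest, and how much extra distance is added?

Adding 6 blocks by placing G on the R–U leg.

Insertion cost between consecutive stops i–j is d(i,G) + d(G,j) − d(i,j):
  between Base and B: 24 + 20 − 21 = 23
  between B and Q: 20 + 25 − 17 = 28
  between Q and C: 25 + 21 − 35 = 11
  between C and R: 21 + 34 − 32 = 23
  between R and U: 34 + 5 − 33 = 6
  between U and Base: 5 + 24 − 20 = 9
Cheapest insertion is between R and U, adding 6.
New total = 158 + 6 = 164.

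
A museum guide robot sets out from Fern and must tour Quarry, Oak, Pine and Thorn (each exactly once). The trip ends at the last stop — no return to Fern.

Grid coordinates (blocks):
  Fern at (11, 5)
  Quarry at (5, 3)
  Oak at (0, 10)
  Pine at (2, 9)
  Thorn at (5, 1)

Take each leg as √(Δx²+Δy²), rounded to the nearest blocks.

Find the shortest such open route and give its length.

Minimum one-way distance = 18 blocks.

There are 4! = 24 possible orderings.
Fern - Quarry - Oak - Pine - Thorn: 6+9+2+9 = 26
Fern - Quarry - Oak - Thorn - Pine: 6+9+10+9 = 34
Fern - Quarry - Pine - Oak - Thorn: 6+7+2+10 = 25
Fern - Quarry - Pine - Thorn - Oak: 6+7+9+10 = 32
Fern - Quarry - Thorn - Oak - Pine: 6+2+10+2 = 20
Fern - Quarry - Thorn - Pine - Oak: 6+2+9+2 = 19
Fern - Oak - Quarry - Pine - Thorn: 12+9+7+9 = 37
Fern - Oak - Quarry - Thorn - Pine: 12+9+2+9 = 32
Fern - Oak - Pine - Quarry - Thorn: 12+2+7+2 = 23
Fern - Oak - Pine - Thorn - Quarry: 12+2+9+2 = 25
Fern - Oak - Thorn - Quarry - Pine: 12+10+2+7 = 31
Fern - Oak - Thorn - Pine - Quarry: 12+10+9+7 = 38
Fern - Pine - Quarry - Oak - Thorn: 10+7+9+10 = 36
Fern - Pine - Quarry - Thorn - Oak: 10+7+2+10 = 29
… (10 more)
Fern - Thorn - Quarry - Pine - Oak: 7+2+7+2 = 18  ← best
The minimum is 18.
One shortest path: Fern → Thorn → Quarry → Pine → Oak.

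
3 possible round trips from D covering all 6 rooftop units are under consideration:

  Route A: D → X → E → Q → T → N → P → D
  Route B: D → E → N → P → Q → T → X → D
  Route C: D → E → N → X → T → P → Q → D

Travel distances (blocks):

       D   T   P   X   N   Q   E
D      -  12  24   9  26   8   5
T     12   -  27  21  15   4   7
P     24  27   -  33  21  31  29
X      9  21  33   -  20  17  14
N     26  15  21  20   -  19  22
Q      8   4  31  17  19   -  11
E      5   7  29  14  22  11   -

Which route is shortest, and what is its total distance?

Shortest is Route A, total 98 blocks.

Route A: 9 + 14 + 11 + 4 + 15 + 21 + 24 = 98
Route B: 5 + 22 + 21 + 31 + 4 + 21 + 9 = 113
Route C: 5 + 22 + 20 + 21 + 27 + 31 + 8 = 134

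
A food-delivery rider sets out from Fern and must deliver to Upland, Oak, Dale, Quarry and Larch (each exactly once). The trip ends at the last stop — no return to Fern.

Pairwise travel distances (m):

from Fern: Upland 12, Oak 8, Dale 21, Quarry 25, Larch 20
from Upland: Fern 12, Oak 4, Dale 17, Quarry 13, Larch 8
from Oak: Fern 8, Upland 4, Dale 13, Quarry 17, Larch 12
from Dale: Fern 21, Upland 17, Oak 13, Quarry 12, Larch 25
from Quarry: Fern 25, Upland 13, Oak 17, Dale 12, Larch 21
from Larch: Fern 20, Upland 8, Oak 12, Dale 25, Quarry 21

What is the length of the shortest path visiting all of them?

53 m — the minimum one-way total.

There are 5! = 120 possible orderings.
Fern→Upland→Oak→Dale→Quarry→Larch: 12+4+13+12+21 = 62
Fern→Upland→Oak→Dale→Larch→Quarry: 12+4+13+25+21 = 75
Fern→Upland→Oak→Quarry→Dale→Larch: 12+4+17+12+25 = 70
Fern→Upland→Oak→Quarry→Larch→Dale: 12+4+17+21+25 = 79
Fern→Upland→Oak→Larch→Dale→Quarry: 12+4+12+25+12 = 65
Fern→Upland→Oak→Larch→Quarry→Dale: 12+4+12+21+12 = 61
Fern→Upland→Dale→Oak→Quarry→Larch: 12+17+13+17+21 = 80
Fern→Upland→Dale→Oak→Larch→Quarry: 12+17+13+12+21 = 75
Fern→Upland→Dale→Quarry→Oak→Larch: 12+17+12+17+12 = 70
Fern→Upland→Dale→Quarry→Larch→Oak: 12+17+12+21+12 = 74
Fern→Upland→Dale→Larch→Oak→Quarry: 12+17+25+12+17 = 83
Fern→Upland→Dale→Larch→Quarry→Oak: 12+17+25+21+17 = 92
Fern→Upland→Quarry→Oak→Dale→Larch: 12+13+17+13+25 = 80
Fern→Upland→Quarry→Oak→Larch→Dale: 12+13+17+12+25 = 79
… (106 more)
Fern→Oak→Upland→Larch→Quarry→Dale: 8+4+8+21+12 = 53  ← best
The minimum is 53.
One shortest path: Fern → Oak → Upland → Larch → Quarry → Dale.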